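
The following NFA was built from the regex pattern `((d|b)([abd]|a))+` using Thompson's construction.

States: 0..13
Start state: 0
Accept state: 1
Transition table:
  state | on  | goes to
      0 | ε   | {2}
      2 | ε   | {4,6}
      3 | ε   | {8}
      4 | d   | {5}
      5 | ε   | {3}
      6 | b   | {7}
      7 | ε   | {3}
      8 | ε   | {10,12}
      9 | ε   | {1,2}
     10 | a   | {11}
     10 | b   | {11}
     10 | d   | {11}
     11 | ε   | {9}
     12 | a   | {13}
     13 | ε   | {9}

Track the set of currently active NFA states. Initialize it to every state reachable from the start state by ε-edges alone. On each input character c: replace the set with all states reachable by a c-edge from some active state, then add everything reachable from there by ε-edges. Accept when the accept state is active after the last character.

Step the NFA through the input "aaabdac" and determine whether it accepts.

initial (ε-close {0}): {0,2,4,6}
'a' @ 1: {}  — state set empty
rest 'aabdac' ignored (set empty)
after full input: {}  (accept=1 not in)

Answer: REJECT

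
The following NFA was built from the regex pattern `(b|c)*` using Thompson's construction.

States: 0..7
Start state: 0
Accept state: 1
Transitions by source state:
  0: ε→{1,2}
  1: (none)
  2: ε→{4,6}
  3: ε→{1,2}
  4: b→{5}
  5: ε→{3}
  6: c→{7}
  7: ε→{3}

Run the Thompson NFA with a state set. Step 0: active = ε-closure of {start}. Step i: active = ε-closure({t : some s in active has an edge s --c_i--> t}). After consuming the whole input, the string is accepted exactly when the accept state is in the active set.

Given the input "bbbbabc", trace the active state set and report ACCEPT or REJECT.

Answer: REJECT

Steps:
initial (ε-close {0}): {0,1,2,4,6}
'b' @ 1: {1,2,3,4,5,6}  ✓accept
'b' @ 2: {1,2,3,4,5,6}  ✓accept
'b' @ 3: {1,2,3,4,5,6}  ✓accept
'b' @ 4: {1,2,3,4,5,6}  ✓accept
'a' @ 5: {}  — no active states
rest 'bc' ignored (set empty)
end set {} — state 1 not in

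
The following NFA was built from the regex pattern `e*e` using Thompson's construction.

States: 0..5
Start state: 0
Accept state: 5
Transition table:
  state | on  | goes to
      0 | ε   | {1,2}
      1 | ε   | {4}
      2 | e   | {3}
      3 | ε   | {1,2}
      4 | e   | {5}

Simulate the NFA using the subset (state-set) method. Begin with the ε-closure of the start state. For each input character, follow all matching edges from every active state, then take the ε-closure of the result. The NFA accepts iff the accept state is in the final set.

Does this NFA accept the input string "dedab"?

Answer: REJECT

Steps:
S₀ = ε-closure({0}) = {0,1,2,4}
'd' @ 1: {}  — no active states
rest 'edab' ignored (set empty)
after full input: {}  (accept=5 not in)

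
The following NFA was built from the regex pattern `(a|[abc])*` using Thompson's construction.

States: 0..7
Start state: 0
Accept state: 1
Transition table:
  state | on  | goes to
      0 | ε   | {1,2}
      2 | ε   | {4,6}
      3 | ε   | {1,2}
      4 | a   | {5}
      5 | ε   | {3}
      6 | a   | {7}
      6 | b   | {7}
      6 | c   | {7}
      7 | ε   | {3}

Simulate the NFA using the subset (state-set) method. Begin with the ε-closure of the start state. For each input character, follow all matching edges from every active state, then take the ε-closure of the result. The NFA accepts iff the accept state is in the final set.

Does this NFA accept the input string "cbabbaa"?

S₀ = ε-closure({0}) = {0,1,2,4,6}
'c' @ 1: {1,2,3,4,6,7}  ✓accept
'b' @ 2: {1,2,3,4,6,7}  ✓accept
'a' @ 3: {1,2,3,4,5,6,7}  ✓accept
'b' @ 4: {1,2,3,4,6,7}  ✓accept
'b' @ 5: {1,2,3,4,6,7}  ✓accept
'a' @ 6: {1,2,3,4,5,6,7}  ✓accept
'a' @ 7: {1,2,3,4,5,6,7}  ✓accept
after full input: {1,2,3,4,5,6,7}  (accept=1 in)

Answer: ACCEPT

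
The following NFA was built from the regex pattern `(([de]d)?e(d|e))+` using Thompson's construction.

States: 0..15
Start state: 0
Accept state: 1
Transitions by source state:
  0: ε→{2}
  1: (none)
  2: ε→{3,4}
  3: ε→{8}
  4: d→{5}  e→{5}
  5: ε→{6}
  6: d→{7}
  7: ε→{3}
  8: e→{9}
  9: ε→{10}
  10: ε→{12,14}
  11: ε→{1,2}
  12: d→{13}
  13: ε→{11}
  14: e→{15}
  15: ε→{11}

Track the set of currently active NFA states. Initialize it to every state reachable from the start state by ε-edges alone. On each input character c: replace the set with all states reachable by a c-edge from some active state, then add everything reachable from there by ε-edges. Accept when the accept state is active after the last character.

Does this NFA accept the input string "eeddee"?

start: ε-closure({0}) = {0,2,3,4,8}
'e' @ 1: {5,6,9,10,12,14}
'e' @ 2: {1,2,3,4,8,11,15}  (accept∈set)
'd' @ 3: {5,6}
'd' @ 4: {3,7,8}
'e' @ 5: {9,10,12,14}
'e' @ 6: {1,2,3,4,8,11,15}  (accept∈set)
after full input: {1,2,3,4,8,11,15}  (accept=1 in)

Answer: ACCEPT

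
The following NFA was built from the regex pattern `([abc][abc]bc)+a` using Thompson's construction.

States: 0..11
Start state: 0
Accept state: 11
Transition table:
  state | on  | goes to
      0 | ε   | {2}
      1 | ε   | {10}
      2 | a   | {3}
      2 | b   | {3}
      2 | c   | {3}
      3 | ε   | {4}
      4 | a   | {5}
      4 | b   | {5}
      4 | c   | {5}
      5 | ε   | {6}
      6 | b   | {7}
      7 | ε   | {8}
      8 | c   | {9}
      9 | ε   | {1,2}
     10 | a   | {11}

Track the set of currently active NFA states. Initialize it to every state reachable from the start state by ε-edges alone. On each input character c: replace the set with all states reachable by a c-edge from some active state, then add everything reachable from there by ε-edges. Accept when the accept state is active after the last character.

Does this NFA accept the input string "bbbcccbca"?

initial (ε-close {0}): {0,2}
'b' @ 1: {3,4}
'b' @ 2: {5,6}
'b' @ 3: {7,8}
'c' @ 4: {1,2,9,10}
'c' @ 5: {3,4}
'c' @ 6: {5,6}
'b' @ 7: {7,8}
'c' @ 8: {1,2,9,10}
'a' @ 9: {3,4,11}  [accepting]
final: {3,4,11}; accept 11 in set

Answer: ACCEPT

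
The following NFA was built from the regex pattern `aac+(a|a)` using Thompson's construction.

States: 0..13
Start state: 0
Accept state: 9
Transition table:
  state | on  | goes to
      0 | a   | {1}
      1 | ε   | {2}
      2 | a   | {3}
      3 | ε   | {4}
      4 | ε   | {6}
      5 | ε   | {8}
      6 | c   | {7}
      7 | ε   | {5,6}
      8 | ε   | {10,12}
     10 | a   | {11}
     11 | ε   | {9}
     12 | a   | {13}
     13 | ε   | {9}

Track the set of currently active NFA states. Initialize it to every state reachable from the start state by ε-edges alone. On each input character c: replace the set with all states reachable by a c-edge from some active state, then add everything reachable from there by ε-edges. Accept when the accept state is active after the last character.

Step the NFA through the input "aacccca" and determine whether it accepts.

start: ε-closure({0}) = {0}
'a' @ 1: {1,2}
'a' @ 2: {3,4,6}
'c' @ 3: {5,6,7,8,10,12}
'c' @ 4: {5,6,7,8,10,12}
'c' @ 5: {5,6,7,8,10,12}
'c' @ 6: {5,6,7,8,10,12}
'a' @ 7: {9,11,13}  ✓accept
final: {9,11,13}; accept 9 in set

Answer: ACCEPT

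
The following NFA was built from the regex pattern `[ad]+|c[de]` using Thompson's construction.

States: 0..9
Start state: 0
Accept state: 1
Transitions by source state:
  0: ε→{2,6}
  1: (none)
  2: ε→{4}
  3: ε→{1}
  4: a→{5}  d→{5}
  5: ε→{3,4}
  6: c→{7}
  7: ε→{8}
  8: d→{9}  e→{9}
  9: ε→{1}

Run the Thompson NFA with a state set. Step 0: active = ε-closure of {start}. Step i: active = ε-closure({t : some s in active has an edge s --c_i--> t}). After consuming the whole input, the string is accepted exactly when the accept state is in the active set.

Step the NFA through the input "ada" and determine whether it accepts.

Answer: ACCEPT

Derivation:
start: ε-closure({0}) = {0,2,4,6}
'a' @ 1: {1,3,4,5}  ✓accept
'd' @ 2: {1,3,4,5}  ✓accept
'a' @ 3: {1,3,4,5}  ✓accept
final: {1,3,4,5}; accept 1 in set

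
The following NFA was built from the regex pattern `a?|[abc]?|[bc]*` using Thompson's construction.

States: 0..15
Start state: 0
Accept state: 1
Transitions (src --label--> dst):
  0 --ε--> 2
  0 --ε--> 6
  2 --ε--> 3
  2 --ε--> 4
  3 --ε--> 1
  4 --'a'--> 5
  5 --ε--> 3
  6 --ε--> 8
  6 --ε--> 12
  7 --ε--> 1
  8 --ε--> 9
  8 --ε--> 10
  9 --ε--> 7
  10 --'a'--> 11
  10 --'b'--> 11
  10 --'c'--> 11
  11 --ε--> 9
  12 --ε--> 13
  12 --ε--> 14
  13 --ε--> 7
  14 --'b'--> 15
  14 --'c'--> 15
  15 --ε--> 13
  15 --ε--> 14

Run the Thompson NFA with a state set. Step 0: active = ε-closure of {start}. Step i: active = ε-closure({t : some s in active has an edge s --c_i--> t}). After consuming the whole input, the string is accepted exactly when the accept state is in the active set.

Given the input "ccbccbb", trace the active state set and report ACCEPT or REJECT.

start: ε-closure({0}) = {0,1,2,3,4,6,7,8,9,10,12,13,14}
'c' @ 1: {1,7,9,11,13,14,15}  ✓accept
'c' @ 2: {1,7,13,14,15}  ✓accept
'b' @ 3: {1,7,13,14,15}  ✓accept
'c' @ 4: {1,7,13,14,15}  ✓accept
'c' @ 5: {1,7,13,14,15}  ✓accept
'b' @ 6: {1,7,13,14,15}  ✓accept
'b' @ 7: {1,7,13,14,15}  ✓accept
final: {1,7,13,14,15}; accept 1 in set

Answer: ACCEPT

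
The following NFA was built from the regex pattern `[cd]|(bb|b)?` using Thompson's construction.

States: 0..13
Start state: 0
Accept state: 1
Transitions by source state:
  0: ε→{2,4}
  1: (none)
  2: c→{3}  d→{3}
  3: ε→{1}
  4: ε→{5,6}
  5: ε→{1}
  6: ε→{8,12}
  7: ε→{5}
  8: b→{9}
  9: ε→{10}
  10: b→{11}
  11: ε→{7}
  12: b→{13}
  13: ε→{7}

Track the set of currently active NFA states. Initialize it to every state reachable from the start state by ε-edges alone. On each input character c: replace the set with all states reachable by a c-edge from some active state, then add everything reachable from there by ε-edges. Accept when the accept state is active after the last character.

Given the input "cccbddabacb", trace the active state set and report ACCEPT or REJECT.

Answer: REJECT

Steps:
S₀ = ε-closure({0}) = {0,1,2,4,5,6,8,12}
'c' @ 1: {1,3}  ✓accept
'c' @ 2: {}  — state set empty
rest 'cbddabacb' ignored (set empty)
after full input: {}  (accept=1 not in)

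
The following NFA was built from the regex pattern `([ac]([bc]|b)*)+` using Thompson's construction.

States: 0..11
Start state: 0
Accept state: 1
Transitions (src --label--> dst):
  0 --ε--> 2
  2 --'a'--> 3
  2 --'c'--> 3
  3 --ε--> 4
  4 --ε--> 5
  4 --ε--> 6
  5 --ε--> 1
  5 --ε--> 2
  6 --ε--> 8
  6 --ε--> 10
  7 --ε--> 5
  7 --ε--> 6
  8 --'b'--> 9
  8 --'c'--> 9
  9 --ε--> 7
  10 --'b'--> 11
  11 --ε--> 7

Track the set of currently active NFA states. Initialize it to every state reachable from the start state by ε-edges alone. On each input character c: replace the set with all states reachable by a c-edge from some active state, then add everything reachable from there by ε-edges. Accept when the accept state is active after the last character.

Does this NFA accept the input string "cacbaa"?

Answer: ACCEPT

Derivation:
start: ε-closure({0}) = {0,2}
'c' @ 1: {1,2,3,4,5,6,8,10}  [accepting]
'a' @ 2: {1,2,3,4,5,6,8,10}  [accepting]
'c' @ 3: {1,2,3,4,5,6,7,8,9,10}  [accepting]
'b' @ 4: {1,2,5,6,7,8,9,10,11}  [accepting]
'a' @ 5: {1,2,3,4,5,6,8,10}  [accepting]
'a' @ 6: {1,2,3,4,5,6,8,10}  [accepting]
after full input: {1,2,3,4,5,6,8,10}  (accept=1 in)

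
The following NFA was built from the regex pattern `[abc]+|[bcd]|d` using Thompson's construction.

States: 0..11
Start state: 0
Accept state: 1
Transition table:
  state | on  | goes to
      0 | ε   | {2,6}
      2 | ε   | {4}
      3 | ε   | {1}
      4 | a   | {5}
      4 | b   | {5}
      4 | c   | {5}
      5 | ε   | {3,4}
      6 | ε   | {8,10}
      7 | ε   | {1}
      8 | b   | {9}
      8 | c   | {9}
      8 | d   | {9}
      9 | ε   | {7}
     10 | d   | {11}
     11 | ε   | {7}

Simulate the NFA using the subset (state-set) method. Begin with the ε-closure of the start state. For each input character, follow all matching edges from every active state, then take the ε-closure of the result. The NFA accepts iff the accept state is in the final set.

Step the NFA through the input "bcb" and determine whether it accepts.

initial (ε-close {0}): {0,2,4,6,8,10}
'b' @ 1: {1,3,4,5,7,9}  ✓accept
'c' @ 2: {1,3,4,5}  ✓accept
'b' @ 3: {1,3,4,5}  ✓accept
final: {1,3,4,5}; accept 1 in set

Answer: ACCEPT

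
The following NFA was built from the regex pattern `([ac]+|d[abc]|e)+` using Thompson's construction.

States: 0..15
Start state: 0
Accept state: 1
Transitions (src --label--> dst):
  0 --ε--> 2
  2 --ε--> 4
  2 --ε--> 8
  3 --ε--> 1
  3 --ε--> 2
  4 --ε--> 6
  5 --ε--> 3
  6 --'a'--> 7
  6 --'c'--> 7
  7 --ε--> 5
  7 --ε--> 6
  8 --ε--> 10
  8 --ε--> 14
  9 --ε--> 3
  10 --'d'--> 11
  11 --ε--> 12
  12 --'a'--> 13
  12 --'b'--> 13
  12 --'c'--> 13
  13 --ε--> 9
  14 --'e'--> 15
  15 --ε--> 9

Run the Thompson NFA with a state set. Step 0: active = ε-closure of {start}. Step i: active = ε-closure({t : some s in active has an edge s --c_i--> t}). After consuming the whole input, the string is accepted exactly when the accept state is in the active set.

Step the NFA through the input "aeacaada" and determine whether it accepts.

Answer: ACCEPT

Trace:
S₀ = ε-closure({0}) = {0,2,4,6,8,10,14}
'a' @ 1: {1,2,3,4,5,6,7,8,10,14}  (accept∈set)
'e' @ 2: {1,2,3,4,6,8,9,10,14,15}  (accept∈set)
'a' @ 3: {1,2,3,4,5,6,7,8,10,14}  (accept∈set)
'c' @ 4: {1,2,3,4,5,6,7,8,10,14}  (accept∈set)
'a' @ 5: {1,2,3,4,5,6,7,8,10,14}  (accept∈set)
'a' @ 6: {1,2,3,4,5,6,7,8,10,14}  (accept∈set)
'd' @ 7: {11,12}
'a' @ 8: {1,2,3,4,6,8,9,10,13,14}  (accept∈set)
end set {1,2,3,4,6,8,9,10,13,14} — state 1 in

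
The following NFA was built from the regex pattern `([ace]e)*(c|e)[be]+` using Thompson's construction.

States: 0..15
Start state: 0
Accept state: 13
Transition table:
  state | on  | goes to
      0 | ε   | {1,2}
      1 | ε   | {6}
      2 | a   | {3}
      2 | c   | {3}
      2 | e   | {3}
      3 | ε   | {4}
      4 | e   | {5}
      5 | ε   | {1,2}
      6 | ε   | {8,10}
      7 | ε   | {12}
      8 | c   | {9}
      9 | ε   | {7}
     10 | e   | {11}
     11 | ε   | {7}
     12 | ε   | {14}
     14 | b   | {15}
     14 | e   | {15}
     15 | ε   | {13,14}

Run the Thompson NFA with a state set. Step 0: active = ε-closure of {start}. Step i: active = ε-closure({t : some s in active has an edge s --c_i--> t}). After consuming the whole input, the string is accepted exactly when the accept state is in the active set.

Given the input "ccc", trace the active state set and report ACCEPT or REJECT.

Answer: REJECT

Trace:
initial (ε-close {0}): {0,1,2,6,8,10}
'c' @ 1: {3,4,7,9,12,14}
'c' @ 2: {}  — no active states
rest 'c' ignored (set empty)
after full input: {}  (accept=13 not in)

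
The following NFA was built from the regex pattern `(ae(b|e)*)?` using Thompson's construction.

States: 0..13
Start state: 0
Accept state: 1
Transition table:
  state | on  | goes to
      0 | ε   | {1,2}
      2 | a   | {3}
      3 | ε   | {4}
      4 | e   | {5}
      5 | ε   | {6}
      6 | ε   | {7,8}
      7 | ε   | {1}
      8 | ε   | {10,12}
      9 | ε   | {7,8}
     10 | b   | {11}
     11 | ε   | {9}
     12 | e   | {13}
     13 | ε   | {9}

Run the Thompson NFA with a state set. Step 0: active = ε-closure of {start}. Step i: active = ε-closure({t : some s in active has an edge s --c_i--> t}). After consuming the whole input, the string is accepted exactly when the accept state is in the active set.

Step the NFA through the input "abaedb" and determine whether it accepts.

start: ε-closure({0}) = {0,1,2}
'a' @ 1: {3,4}
'b' @ 2: {}  — no active states
rest 'aedb' ignored (set empty)
final: {}; accept 1 not in set

Answer: REJECT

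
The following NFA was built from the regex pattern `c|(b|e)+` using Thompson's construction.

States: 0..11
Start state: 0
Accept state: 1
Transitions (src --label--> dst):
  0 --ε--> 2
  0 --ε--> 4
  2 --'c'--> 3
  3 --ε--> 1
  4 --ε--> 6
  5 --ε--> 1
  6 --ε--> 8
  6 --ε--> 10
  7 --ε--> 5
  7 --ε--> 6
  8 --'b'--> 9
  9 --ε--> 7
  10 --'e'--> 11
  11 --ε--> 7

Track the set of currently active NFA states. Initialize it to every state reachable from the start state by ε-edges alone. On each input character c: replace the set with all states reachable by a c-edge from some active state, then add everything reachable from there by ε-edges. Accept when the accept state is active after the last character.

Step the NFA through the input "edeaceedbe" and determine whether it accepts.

start: ε-closure({0}) = {0,2,4,6,8,10}
'e' @ 1: {1,5,6,7,8,10,11}  ✓accept
'd' @ 2: {}  — no active states
rest 'eaceedbe' ignored (set empty)
final: {}; accept 1 not in set

Answer: REJECT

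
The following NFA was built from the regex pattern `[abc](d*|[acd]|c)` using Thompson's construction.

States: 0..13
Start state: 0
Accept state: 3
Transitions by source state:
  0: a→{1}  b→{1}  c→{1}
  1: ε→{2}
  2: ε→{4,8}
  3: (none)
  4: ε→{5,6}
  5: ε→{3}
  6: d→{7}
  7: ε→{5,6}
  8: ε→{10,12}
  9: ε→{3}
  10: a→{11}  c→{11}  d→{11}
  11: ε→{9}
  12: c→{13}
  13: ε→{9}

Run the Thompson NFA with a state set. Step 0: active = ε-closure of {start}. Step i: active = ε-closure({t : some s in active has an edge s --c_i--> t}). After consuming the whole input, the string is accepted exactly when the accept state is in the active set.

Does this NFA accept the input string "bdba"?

Answer: REJECT

Derivation:
start: ε-closure({0}) = {0}
'b' @ 1: {1,2,3,4,5,6,8,10,12}  ✓accept
'd' @ 2: {3,5,6,7,9,11}  ✓accept
'b' @ 3: {}  — dead — no transitions
rest 'a' ignored (set empty)
final: {}; accept 3 not in set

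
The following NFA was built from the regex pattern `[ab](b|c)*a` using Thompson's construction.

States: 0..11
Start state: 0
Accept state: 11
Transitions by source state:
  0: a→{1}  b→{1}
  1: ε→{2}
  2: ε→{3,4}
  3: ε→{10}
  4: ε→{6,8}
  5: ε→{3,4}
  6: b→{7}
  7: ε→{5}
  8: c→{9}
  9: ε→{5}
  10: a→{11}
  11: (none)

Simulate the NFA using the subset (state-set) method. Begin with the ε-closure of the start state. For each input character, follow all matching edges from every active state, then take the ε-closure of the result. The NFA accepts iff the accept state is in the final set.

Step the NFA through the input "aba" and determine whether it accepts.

initial (ε-close {0}): {0}
'a' @ 1: {1,2,3,4,6,8,10}
'b' @ 2: {3,4,5,6,7,8,10}
'a' @ 3: {11}  (accept∈set)
after full input: {11}  (accept=11 in)

Answer: ACCEPT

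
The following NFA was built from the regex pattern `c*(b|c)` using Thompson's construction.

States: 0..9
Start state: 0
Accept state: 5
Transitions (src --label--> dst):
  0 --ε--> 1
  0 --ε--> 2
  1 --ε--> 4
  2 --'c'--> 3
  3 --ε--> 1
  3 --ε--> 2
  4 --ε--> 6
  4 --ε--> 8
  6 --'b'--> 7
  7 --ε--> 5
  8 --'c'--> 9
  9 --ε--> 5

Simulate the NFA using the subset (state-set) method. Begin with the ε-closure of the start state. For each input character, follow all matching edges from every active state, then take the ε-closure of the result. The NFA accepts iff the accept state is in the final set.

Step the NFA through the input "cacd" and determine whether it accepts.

Answer: REJECT

Steps:
start: ε-closure({0}) = {0,1,2,4,6,8}
'c' @ 1: {1,2,3,4,5,6,8,9}  ✓accept
'a' @ 2: {}  — state set empty
rest 'cd' ignored (set empty)
final: {}; accept 5 not in set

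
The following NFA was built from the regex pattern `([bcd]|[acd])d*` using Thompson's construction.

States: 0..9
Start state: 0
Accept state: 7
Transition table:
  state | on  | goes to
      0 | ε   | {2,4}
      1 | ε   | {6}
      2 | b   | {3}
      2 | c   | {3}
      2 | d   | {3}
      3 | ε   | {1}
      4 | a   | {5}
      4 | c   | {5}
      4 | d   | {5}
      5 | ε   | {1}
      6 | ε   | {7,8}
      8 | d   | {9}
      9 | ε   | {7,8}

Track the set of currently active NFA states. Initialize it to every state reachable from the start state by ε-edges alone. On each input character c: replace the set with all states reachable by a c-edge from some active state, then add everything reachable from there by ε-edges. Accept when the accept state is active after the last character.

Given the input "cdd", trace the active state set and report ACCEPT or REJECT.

Answer: ACCEPT

Derivation:
start: ε-closure({0}) = {0,2,4}
'c' @ 1: {1,3,5,6,7,8}  [accepting]
'd' @ 2: {7,8,9}  [accepting]
'd' @ 3: {7,8,9}  [accepting]
end set {7,8,9} — state 7 in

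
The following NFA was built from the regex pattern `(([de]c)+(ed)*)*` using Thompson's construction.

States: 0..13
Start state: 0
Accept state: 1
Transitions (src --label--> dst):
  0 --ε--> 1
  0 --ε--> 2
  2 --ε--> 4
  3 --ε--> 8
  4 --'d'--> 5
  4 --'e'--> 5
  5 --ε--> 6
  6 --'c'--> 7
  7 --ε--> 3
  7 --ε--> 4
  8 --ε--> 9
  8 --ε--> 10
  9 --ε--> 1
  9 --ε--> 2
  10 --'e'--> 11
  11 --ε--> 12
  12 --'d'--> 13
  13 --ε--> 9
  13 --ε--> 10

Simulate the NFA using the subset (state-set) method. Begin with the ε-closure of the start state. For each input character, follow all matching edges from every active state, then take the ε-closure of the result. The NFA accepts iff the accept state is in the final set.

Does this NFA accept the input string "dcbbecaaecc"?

initial (ε-close {0}): {0,1,2,4}
'd' @ 1: {5,6}
'c' @ 2: {1,2,3,4,7,8,9,10}  ✓accept
'b' @ 3: {}  — state set empty
rest 'becaaecc' ignored (set empty)
final: {}; accept 1 not in set

Answer: REJECT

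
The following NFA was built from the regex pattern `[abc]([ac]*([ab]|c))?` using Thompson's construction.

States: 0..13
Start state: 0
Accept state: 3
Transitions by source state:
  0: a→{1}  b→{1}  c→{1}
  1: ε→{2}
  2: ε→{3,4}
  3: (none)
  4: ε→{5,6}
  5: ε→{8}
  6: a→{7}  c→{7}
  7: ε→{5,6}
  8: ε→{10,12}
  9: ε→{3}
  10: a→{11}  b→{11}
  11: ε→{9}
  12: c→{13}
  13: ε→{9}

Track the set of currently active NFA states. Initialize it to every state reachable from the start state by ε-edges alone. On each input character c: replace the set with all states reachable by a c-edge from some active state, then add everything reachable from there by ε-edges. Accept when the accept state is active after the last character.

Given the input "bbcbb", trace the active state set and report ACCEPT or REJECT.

initial (ε-close {0}): {0}
'b' @ 1: {1,2,3,4,5,6,8,10,12}  (accept∈set)
'b' @ 2: {3,9,11}  (accept∈set)
'c' @ 3: {}  — dead — no transitions
rest 'bb' ignored (set empty)
end set {} — state 3 not in

Answer: REJECT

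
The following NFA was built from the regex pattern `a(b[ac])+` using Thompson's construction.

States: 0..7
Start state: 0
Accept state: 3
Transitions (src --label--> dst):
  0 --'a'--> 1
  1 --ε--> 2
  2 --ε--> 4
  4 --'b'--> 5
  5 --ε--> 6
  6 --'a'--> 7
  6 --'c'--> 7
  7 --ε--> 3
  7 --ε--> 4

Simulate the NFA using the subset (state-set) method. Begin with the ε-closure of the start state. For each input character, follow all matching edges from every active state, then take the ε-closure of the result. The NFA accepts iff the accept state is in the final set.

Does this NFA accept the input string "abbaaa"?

Answer: REJECT

Steps:
start: ε-closure({0}) = {0}
'a' @ 1: {1,2,4}
'b' @ 2: {5,6}
'b' @ 3: {}  — dead — no transitions
rest 'aaa' ignored (set empty)
end set {} — state 3 not in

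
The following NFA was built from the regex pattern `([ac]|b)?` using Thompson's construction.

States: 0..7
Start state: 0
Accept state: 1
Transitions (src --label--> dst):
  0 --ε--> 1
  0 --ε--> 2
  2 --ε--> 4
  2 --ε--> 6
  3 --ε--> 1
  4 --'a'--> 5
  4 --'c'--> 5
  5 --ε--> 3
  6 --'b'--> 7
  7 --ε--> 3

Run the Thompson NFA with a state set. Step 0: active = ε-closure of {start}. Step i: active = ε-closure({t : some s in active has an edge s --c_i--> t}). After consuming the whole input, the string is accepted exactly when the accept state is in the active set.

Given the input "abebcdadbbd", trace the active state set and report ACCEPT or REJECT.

Answer: REJECT

Steps:
S₀ = ε-closure({0}) = {0,1,2,4,6}
'a' @ 1: {1,3,5}  [accepting]
'b' @ 2: {}  — state set empty
rest 'ebcdadbbd' ignored (set empty)
end set {} — state 1 not in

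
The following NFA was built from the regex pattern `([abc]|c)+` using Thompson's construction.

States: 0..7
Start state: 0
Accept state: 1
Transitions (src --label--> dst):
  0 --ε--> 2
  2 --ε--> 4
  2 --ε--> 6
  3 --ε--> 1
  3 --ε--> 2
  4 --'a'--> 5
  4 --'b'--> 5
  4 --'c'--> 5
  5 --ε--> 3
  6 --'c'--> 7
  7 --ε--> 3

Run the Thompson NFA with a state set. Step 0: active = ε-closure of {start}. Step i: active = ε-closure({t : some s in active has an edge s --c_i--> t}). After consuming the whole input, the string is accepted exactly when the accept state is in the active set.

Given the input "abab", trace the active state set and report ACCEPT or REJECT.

Answer: ACCEPT

Steps:
initial (ε-close {0}): {0,2,4,6}
'a' @ 1: {1,2,3,4,5,6}  ✓accept
'b' @ 2: {1,2,3,4,5,6}  ✓accept
'a' @ 3: {1,2,3,4,5,6}  ✓accept
'b' @ 4: {1,2,3,4,5,6}  ✓accept
final: {1,2,3,4,5,6}; accept 1 in set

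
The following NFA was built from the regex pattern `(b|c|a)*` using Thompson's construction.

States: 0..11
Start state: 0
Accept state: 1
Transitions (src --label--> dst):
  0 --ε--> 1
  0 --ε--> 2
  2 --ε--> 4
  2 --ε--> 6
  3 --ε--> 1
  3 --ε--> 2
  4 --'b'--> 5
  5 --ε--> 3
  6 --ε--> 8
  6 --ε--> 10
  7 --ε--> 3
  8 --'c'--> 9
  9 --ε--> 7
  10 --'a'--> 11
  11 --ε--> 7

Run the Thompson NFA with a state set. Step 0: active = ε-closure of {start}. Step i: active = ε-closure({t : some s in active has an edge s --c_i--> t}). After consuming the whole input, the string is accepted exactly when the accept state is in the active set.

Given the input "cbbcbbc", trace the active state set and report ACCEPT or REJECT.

Answer: ACCEPT

Steps:
S₀ = ε-closure({0}) = {0,1,2,4,6,8,10}
'c' @ 1: {1,2,3,4,6,7,8,9,10}  ✓accept
'b' @ 2: {1,2,3,4,5,6,8,10}  ✓accept
'b' @ 3: {1,2,3,4,5,6,8,10}  ✓accept
'c' @ 4: {1,2,3,4,6,7,8,9,10}  ✓accept
'b' @ 5: {1,2,3,4,5,6,8,10}  ✓accept
'b' @ 6: {1,2,3,4,5,6,8,10}  ✓accept
'c' @ 7: {1,2,3,4,6,7,8,9,10}  ✓accept
final: {1,2,3,4,6,7,8,9,10}; accept 1 in set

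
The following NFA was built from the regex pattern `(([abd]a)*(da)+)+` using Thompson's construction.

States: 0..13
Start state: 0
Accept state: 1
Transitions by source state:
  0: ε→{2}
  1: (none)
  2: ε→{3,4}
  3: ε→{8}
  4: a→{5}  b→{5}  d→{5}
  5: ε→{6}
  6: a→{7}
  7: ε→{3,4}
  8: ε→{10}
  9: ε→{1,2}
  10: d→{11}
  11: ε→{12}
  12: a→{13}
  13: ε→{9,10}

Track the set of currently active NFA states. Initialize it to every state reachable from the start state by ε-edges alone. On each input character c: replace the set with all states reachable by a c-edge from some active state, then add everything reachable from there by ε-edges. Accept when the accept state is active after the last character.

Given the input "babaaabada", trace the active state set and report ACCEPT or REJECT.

initial (ε-close {0}): {0,2,3,4,8,10}
'b' @ 1: {5,6}
'a' @ 2: {3,4,7,8,10}
'b' @ 3: {5,6}
'a' @ 4: {3,4,7,8,10}
'a' @ 5: {5,6}
'a' @ 6: {3,4,7,8,10}
'b' @ 7: {5,6}
'a' @ 8: {3,4,7,8,10}
'd' @ 9: {5,6,11,12}
'a' @ 10: {1,2,3,4,7,8,9,10,13}  [accepting]
final: {1,2,3,4,7,8,9,10,13}; accept 1 in set

Answer: ACCEPT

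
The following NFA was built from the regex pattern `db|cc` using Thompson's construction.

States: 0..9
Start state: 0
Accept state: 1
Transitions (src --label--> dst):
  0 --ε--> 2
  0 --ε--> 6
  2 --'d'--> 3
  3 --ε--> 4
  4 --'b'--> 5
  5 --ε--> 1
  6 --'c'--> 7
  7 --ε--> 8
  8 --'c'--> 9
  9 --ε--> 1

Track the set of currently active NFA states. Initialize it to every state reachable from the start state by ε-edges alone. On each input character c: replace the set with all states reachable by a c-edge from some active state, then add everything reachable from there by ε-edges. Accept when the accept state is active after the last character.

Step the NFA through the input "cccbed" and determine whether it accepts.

S₀ = ε-closure({0}) = {0,2,6}
'c' @ 1: {7,8}
'c' @ 2: {1,9}  [accepting]
'c' @ 3: {}  — no active states
rest 'bed' ignored (set empty)
after full input: {}  (accept=1 not in)

Answer: REJECT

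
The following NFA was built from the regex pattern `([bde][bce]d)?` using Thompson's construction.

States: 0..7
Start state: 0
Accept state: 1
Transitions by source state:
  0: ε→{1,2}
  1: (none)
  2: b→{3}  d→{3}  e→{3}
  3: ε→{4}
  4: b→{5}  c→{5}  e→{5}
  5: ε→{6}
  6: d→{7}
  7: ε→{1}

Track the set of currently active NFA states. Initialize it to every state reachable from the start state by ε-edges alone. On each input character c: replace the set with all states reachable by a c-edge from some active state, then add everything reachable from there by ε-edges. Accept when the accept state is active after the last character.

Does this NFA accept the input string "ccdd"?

initial (ε-close {0}): {0,1,2}
'c' @ 1: {}  — no active states
rest 'cdd' ignored (set empty)
end set {} — state 1 not in

Answer: REJECT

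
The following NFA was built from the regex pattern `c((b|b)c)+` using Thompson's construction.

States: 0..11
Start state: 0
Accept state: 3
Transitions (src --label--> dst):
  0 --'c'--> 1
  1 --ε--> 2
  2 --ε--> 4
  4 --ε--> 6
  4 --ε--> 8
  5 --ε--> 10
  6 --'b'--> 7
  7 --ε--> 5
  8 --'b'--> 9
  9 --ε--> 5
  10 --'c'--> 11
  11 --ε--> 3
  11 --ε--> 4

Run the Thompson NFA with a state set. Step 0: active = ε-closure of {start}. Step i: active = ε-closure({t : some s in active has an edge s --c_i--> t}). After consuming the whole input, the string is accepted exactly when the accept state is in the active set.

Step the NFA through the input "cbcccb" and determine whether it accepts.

Answer: REJECT

Steps:
initial (ε-close {0}): {0}
'c' @ 1: {1,2,4,6,8}
'b' @ 2: {5,7,9,10}
'c' @ 3: {3,4,6,8,11}  (accept∈set)
'c' @ 4: {}  — dead — no transitions
rest 'cb' ignored (set empty)
final: {}; accept 3 not in set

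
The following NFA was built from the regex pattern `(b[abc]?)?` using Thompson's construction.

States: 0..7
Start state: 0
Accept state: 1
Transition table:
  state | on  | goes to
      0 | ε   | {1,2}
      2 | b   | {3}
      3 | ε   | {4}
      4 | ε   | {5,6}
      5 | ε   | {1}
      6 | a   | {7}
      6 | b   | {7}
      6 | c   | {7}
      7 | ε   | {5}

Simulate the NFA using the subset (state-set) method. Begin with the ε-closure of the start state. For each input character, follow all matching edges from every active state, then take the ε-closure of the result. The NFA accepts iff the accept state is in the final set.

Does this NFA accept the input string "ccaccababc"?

Answer: REJECT

Steps:
S₀ = ε-closure({0}) = {0,1,2}
'c' @ 1: {}  — no active states
rest 'caccababc' ignored (set empty)
end set {} — state 1 not in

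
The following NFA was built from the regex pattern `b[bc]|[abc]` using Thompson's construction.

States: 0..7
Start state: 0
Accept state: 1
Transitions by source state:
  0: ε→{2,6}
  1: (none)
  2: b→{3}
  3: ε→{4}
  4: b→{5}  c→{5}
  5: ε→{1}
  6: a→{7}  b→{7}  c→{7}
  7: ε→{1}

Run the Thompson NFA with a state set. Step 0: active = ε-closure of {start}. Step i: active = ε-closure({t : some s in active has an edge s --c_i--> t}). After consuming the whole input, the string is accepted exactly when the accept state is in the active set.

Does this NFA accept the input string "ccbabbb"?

start: ε-closure({0}) = {0,2,6}
'c' @ 1: {1,7}  (accept∈set)
'c' @ 2: {}  — no active states
rest 'babbb' ignored (set empty)
final: {}; accept 1 not in set

Answer: REJECT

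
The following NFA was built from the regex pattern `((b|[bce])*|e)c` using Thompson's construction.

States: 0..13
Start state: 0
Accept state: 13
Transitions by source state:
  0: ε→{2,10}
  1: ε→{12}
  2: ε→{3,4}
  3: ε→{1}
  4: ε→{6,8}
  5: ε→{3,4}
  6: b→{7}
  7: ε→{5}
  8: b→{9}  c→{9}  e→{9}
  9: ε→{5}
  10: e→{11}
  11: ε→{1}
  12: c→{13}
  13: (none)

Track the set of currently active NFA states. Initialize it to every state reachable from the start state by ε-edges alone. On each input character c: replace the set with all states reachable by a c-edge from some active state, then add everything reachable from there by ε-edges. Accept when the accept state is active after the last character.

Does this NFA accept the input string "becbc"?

S₀ = ε-closure({0}) = {0,1,2,3,4,6,8,10,12}
'b' @ 1: {1,3,4,5,6,7,8,9,12}
'e' @ 2: {1,3,4,5,6,8,9,12}
'c' @ 3: {1,3,4,5,6,8,9,12,13}  (accept∈set)
'b' @ 4: {1,3,4,5,6,7,8,9,12}
'c' @ 5: {1,3,4,5,6,8,9,12,13}  (accept∈set)
final: {1,3,4,5,6,8,9,12,13}; accept 13 in set

Answer: ACCEPT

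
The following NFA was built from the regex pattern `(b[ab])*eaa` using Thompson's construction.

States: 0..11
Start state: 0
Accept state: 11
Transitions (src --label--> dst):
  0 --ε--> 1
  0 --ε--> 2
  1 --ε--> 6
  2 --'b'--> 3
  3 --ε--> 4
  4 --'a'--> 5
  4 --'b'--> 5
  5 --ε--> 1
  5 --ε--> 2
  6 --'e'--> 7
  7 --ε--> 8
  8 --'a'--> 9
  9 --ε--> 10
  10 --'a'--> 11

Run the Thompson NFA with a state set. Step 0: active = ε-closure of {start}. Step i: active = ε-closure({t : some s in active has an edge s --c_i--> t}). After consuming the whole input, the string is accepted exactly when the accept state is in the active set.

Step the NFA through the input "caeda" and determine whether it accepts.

Answer: REJECT

Steps:
start: ε-closure({0}) = {0,1,2,6}
'c' @ 1: {}  — dead — no transitions
rest 'aeda' ignored (set empty)
after full input: {}  (accept=11 not in)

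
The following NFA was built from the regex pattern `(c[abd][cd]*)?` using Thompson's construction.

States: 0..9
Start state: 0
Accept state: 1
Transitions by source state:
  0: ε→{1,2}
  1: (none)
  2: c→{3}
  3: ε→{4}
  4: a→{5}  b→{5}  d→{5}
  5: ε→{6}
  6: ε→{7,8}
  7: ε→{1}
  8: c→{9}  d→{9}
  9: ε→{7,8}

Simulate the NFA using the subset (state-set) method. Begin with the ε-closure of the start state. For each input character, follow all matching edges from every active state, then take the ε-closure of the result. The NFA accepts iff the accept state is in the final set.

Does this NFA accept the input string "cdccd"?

Answer: ACCEPT

Steps:
initial (ε-close {0}): {0,1,2}
'c' @ 1: {3,4}
'd' @ 2: {1,5,6,7,8}  ✓accept
'c' @ 3: {1,7,8,9}  ✓accept
'c' @ 4: {1,7,8,9}  ✓accept
'd' @ 5: {1,7,8,9}  ✓accept
final: {1,7,8,9}; accept 1 in set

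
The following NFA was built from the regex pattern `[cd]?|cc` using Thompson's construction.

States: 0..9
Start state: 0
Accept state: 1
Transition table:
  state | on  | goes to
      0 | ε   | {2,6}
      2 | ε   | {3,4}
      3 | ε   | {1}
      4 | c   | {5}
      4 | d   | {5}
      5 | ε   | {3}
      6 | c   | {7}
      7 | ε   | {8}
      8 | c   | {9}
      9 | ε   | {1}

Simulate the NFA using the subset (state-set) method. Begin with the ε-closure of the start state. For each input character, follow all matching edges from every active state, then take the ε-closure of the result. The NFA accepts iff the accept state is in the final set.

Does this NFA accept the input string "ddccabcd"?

Answer: REJECT

Steps:
initial (ε-close {0}): {0,1,2,3,4,6}
'd' @ 1: {1,3,5}  [accepting]
'd' @ 2: {}  — dead — no transitions
rest 'ccabcd' ignored (set empty)
end set {} — state 1 not in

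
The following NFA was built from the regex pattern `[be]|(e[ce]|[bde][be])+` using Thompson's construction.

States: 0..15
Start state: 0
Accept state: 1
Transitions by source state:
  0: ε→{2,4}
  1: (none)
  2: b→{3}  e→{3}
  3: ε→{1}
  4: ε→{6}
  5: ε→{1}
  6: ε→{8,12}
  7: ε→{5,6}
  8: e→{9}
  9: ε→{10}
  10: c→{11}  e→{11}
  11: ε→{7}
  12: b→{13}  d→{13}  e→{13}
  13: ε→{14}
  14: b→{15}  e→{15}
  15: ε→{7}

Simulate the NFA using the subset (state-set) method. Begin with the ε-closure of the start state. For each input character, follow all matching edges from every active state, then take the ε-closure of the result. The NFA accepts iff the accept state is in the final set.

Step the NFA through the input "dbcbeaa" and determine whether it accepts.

Answer: REJECT

Derivation:
S₀ = ε-closure({0}) = {0,2,4,6,8,12}
'd' @ 1: {13,14}
'b' @ 2: {1,5,6,7,8,12,15}  ✓accept
'c' @ 3: {}  — state set empty
rest 'beaa' ignored (set empty)
end set {} — state 1 not in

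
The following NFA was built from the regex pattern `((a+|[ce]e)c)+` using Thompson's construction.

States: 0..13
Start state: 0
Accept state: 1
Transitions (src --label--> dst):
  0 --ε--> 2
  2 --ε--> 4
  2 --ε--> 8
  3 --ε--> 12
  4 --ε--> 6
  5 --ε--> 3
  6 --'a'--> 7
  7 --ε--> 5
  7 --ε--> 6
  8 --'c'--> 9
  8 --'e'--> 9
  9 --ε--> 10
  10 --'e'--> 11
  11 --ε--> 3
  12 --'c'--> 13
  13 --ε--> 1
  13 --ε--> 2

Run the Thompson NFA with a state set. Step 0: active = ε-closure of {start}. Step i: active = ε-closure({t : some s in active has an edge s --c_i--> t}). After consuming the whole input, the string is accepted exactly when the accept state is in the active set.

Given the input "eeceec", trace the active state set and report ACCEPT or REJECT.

S₀ = ε-closure({0}) = {0,2,4,6,8}
'e' @ 1: {9,10}
'e' @ 2: {3,11,12}
'c' @ 3: {1,2,4,6,8,13}  [accepting]
'e' @ 4: {9,10}
'e' @ 5: {3,11,12}
'c' @ 6: {1,2,4,6,8,13}  [accepting]
after full input: {1,2,4,6,8,13}  (accept=1 in)

Answer: ACCEPT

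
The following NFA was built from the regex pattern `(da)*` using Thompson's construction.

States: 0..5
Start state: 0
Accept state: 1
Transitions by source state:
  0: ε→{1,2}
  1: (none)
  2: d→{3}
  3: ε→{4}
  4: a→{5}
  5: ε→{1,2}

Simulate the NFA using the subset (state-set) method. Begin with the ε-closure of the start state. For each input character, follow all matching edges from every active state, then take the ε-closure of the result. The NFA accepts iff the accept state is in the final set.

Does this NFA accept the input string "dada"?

Answer: ACCEPT

Trace:
initial (ε-close {0}): {0,1,2}
'd' @ 1: {3,4}
'a' @ 2: {1,2,5}  [accepting]
'd' @ 3: {3,4}
'a' @ 4: {1,2,5}  [accepting]
after full input: {1,2,5}  (accept=1 in)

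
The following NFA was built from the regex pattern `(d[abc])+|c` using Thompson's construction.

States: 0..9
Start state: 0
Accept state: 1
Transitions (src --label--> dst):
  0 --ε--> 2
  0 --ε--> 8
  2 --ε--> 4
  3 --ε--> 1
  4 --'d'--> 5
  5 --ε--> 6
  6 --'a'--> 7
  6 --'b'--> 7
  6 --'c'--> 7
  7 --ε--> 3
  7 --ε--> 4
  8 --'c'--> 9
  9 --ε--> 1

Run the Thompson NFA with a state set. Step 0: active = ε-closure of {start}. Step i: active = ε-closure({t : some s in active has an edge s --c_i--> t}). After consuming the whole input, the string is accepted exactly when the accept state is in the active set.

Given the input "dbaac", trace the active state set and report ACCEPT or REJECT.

initial (ε-close {0}): {0,2,4,8}
'd' @ 1: {5,6}
'b' @ 2: {1,3,4,7}  (accept∈set)
'a' @ 3: {}  — dead — no transitions
rest 'ac' ignored (set empty)
after full input: {}  (accept=1 not in)

Answer: REJECT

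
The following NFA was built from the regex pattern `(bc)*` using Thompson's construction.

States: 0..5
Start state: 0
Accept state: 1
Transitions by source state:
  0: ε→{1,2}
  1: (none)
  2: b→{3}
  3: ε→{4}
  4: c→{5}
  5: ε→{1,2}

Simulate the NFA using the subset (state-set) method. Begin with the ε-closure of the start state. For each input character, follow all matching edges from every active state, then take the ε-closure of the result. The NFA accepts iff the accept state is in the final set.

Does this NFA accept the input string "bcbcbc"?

Answer: ACCEPT

Trace:
start: ε-closure({0}) = {0,1,2}
'b' @ 1: {3,4}
'c' @ 2: {1,2,5}  (accept∈set)
'b' @ 3: {3,4}
'c' @ 4: {1,2,5}  (accept∈set)
'b' @ 5: {3,4}
'c' @ 6: {1,2,5}  (accept∈set)
final: {1,2,5}; accept 1 in set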